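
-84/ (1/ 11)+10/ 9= -8306/ 9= -922.89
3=3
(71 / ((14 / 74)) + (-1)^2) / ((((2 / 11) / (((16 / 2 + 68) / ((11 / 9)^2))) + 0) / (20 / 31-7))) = -1597168044 / 2387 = -669111.04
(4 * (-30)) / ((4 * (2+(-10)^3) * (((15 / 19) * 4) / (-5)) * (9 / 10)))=-475 / 8982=-0.05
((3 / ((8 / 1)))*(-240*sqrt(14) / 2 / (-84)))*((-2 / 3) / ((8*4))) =-5*sqrt(14) / 448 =-0.04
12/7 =1.71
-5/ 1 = -5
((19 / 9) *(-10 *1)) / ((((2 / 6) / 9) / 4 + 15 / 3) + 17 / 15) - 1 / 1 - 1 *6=-34619 / 3317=-10.44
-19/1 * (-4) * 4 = 304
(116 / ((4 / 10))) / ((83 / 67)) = 19430 / 83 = 234.10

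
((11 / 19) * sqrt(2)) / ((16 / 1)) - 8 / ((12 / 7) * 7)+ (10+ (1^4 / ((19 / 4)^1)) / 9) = 9.41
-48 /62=-24 /31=-0.77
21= 21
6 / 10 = 3 / 5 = 0.60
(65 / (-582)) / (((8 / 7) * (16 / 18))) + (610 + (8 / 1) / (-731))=5535321417 / 9076096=609.88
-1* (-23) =23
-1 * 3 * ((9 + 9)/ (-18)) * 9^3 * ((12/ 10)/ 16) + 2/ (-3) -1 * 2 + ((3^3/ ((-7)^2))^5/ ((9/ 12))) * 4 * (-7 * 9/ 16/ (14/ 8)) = 5448905820307/ 33897029880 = 160.75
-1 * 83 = -83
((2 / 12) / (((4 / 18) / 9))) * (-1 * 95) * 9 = -5771.25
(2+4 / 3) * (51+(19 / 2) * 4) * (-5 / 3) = -4450 / 9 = -494.44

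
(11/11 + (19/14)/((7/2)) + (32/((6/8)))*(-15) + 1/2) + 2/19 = -1187969/1862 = -638.01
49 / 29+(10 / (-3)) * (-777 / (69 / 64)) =4810421 / 2001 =2404.01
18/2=9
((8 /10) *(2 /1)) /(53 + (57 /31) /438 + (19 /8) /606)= 87768192 /2907766625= 0.03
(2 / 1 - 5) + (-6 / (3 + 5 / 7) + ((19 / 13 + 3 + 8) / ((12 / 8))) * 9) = 912 / 13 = 70.15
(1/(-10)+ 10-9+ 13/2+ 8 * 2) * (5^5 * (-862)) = -63033750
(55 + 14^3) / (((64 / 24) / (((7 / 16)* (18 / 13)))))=529011 / 832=635.83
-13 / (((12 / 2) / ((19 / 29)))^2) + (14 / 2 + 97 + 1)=3174287 / 30276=104.84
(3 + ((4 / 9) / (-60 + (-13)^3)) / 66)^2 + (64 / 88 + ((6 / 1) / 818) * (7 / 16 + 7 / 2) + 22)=93378515200065949 / 2940487296169104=31.76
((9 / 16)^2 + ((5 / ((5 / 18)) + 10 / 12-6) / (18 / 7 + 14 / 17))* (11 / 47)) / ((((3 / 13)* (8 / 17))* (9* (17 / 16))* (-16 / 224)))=-398479627 / 24608448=-16.19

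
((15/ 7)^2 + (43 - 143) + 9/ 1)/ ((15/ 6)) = -8468/ 245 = -34.56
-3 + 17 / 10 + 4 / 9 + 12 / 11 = 233 / 990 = 0.24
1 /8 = 0.12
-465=-465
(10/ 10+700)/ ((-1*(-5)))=701/ 5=140.20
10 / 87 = 0.11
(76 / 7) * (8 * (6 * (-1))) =-3648 / 7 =-521.14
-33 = -33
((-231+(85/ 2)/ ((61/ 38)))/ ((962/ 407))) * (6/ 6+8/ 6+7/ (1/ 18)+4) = -11450.75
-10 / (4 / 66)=-165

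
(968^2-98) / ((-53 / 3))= -2810778 / 53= -53033.55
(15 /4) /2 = 15 /8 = 1.88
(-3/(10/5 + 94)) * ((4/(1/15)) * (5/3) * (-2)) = 25/4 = 6.25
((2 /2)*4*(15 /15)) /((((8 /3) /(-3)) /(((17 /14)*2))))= -153 /14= -10.93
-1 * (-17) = 17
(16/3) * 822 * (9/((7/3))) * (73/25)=8640864/175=49376.37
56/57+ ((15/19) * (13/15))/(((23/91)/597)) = 2120041/1311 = 1617.12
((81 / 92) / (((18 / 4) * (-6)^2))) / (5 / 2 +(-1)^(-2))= 1 / 644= 0.00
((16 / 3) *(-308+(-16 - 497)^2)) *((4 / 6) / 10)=4205776 / 45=93461.69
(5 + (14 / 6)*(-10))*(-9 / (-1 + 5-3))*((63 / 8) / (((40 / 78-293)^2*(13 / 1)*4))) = 110565 / 378529888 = 0.00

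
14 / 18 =7 / 9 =0.78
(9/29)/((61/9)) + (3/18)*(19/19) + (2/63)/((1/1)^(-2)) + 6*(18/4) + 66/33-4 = 5626781/222894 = 25.24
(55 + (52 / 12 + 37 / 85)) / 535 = 15241 / 136425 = 0.11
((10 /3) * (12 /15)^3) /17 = 128 /1275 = 0.10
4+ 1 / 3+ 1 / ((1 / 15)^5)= 2278138 / 3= 759379.33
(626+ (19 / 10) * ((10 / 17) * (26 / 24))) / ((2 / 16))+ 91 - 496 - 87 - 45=228515 / 51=4480.69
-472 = -472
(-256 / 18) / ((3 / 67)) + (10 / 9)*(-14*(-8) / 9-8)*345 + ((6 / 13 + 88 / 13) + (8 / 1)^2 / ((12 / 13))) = 513386 / 351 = 1462.64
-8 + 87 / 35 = -5.51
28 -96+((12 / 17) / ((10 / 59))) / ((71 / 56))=-64.72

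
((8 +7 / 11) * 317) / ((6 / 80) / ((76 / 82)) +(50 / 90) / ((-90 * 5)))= 3707758800 / 107921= 34356.23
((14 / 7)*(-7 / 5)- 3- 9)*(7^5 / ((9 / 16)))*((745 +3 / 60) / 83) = -3969508.31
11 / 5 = 2.20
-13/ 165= -0.08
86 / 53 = 1.62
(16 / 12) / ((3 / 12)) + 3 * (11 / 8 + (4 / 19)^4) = 29601299 / 3127704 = 9.46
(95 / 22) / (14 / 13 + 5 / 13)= 65 / 22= 2.95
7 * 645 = 4515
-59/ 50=-1.18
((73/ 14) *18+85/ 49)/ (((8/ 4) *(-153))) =-2342/ 7497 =-0.31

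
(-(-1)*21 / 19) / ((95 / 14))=0.16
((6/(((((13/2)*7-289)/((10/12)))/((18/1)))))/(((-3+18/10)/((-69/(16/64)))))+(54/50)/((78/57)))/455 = -26660169/144030250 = -0.19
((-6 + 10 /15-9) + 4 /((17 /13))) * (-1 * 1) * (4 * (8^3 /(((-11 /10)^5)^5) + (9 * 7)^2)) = 57487753026711431376662106606100 /325041178301651166125490753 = 176862.98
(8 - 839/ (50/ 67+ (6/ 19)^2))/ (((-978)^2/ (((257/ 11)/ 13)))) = -470291239/ 254430482904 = -0.00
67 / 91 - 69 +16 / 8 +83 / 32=-185407 / 2912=-63.67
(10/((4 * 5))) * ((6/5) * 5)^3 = 108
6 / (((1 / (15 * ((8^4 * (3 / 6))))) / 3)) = 552960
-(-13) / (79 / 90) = 1170 / 79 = 14.81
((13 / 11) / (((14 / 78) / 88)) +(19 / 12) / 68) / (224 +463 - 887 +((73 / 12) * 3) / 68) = -3309829 / 1140867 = -2.90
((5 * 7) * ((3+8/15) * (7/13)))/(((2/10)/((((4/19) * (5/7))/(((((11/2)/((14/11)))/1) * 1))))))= 1038800/89661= 11.59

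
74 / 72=37 / 36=1.03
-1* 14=-14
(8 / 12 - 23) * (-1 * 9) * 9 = 1809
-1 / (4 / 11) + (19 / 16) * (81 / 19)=37 / 16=2.31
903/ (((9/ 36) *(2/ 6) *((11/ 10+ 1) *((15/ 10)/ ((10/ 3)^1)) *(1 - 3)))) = -17200/ 3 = -5733.33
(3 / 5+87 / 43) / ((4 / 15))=423 / 43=9.84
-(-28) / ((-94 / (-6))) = 84 / 47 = 1.79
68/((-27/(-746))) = 50728/27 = 1878.81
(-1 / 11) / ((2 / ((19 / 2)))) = -0.43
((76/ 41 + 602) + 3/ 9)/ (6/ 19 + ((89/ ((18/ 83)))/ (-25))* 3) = -70599250/ 5717573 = -12.35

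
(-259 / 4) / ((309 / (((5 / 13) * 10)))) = -6475 / 8034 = -0.81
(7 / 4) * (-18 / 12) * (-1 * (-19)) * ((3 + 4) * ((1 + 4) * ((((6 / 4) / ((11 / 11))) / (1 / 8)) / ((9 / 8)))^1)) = -18620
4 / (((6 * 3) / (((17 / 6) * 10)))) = 6.30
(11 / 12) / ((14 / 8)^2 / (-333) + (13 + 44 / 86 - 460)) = -19092 / 9299489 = -0.00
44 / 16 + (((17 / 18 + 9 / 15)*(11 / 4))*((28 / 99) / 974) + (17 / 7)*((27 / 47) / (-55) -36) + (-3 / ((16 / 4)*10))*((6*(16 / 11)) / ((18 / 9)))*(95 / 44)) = -134122145264 / 1570345623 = -85.41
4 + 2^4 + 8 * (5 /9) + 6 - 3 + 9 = 328 /9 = 36.44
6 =6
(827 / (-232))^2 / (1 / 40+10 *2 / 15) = 10258935 / 1096664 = 9.35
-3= -3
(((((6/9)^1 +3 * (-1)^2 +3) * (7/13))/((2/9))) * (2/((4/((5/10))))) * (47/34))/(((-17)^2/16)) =0.31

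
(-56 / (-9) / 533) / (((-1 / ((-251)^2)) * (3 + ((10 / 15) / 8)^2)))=-56448896 / 230789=-244.59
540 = 540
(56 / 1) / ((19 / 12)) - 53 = -17.63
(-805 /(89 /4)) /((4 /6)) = -4830 /89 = -54.27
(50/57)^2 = 2500/3249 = 0.77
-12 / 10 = -6 / 5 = -1.20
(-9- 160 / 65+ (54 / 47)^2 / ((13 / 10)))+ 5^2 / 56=-16081011 / 1608152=-10.00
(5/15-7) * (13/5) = -52/3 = -17.33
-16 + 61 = 45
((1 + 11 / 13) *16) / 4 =96 / 13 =7.38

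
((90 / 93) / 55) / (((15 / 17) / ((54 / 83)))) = 1836 / 141515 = 0.01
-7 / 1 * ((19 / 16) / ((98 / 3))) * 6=-171 / 112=-1.53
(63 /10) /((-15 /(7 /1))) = -147 /50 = -2.94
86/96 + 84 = 4075/48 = 84.90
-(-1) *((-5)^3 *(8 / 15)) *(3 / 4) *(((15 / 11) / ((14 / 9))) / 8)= -3375 / 616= -5.48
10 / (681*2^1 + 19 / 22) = 220 / 29983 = 0.01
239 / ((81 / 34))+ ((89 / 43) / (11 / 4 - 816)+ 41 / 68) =77755236583 / 770453532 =100.92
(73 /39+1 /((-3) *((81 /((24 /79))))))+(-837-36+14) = -71302028 /83187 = -857.13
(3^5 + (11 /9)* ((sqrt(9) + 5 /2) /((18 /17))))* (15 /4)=403945 /432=935.06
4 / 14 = 2 / 7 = 0.29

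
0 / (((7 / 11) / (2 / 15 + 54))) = 0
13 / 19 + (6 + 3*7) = 526 / 19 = 27.68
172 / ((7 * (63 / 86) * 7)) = 14792 / 3087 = 4.79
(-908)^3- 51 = -748613363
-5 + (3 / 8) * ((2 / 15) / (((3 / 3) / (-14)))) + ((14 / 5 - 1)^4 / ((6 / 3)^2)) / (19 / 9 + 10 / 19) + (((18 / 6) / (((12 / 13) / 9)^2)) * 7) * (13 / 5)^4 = 16456446123 / 180400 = 91221.99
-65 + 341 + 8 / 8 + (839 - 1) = 1115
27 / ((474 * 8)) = 9 / 1264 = 0.01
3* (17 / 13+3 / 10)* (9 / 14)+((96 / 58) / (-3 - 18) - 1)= 106707 / 52780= 2.02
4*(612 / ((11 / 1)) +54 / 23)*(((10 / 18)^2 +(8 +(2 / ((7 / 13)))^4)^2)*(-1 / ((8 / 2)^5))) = -14969098048344215 / 1680185840256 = -8909.19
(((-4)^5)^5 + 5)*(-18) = 20266198323167142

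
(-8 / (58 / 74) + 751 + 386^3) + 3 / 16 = 26686123399 / 464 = 57513196.98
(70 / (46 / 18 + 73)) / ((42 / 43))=129 / 136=0.95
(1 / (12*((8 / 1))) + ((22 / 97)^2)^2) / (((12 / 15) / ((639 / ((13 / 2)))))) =118234017705 / 73656361792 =1.61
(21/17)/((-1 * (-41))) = 0.03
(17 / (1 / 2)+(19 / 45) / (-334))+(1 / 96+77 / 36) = 2897627 / 80160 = 36.15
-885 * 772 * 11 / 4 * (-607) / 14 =1140464985 / 14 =81461784.64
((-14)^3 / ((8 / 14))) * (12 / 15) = -3841.60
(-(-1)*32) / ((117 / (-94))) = -3008 / 117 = -25.71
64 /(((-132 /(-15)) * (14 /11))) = 5.71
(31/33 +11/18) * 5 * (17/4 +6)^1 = 62935/792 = 79.46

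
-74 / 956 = -37 / 478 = -0.08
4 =4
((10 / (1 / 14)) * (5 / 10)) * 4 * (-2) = -560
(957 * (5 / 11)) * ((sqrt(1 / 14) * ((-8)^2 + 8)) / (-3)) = -5220 * sqrt(14) / 7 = -2790.21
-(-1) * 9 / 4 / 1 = 9 / 4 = 2.25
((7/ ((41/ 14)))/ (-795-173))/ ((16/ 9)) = -441/ 317504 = -0.00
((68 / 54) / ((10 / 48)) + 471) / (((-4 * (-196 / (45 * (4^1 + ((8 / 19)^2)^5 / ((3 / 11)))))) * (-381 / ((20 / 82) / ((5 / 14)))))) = -56415740801702239 / 287320158039328263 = -0.20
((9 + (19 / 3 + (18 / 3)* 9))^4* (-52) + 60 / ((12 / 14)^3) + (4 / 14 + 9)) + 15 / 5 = -1362651128711 / 1134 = -1201632388.63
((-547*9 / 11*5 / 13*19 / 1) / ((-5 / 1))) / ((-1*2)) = -93537 / 286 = -327.05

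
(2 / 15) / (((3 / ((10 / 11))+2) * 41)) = 4 / 6519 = 0.00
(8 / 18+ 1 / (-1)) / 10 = -1 / 18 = -0.06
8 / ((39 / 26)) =5.33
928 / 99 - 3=631 / 99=6.37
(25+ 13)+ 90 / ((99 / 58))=998 / 11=90.73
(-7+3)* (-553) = 2212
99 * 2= 198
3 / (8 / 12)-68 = -127 / 2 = -63.50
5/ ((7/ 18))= 90/ 7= 12.86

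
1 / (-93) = -0.01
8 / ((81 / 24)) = 64 / 27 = 2.37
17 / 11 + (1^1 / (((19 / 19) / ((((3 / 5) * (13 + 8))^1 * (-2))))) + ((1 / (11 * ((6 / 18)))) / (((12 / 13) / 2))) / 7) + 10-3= -12759 / 770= -16.57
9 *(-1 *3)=-27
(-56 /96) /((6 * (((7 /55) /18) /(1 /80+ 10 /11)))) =-12.67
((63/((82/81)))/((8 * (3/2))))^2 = 2893401/107584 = 26.89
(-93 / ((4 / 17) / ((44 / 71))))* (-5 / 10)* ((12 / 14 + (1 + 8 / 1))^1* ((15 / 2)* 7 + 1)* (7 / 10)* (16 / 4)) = 180841.91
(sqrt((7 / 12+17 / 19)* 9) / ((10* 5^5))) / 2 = sqrt(19209) / 2375000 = 0.00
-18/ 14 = -9/ 7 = -1.29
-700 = -700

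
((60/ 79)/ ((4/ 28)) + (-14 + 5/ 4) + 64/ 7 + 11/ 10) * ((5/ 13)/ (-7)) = -31071/ 201292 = -0.15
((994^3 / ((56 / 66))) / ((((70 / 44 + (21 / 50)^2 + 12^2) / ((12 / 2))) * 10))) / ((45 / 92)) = 1697643455200 / 174287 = 9740505.35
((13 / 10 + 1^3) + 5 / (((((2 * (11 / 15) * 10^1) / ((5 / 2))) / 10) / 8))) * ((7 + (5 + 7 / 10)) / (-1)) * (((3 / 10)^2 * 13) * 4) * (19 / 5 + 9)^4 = -483191483793408 / 4296875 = -112451836.23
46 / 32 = 23 / 16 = 1.44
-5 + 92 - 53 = 34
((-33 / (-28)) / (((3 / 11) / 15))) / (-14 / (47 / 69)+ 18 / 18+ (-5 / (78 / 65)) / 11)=-2815065 / 865606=-3.25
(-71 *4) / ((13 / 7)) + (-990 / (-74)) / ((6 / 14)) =-58541 / 481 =-121.71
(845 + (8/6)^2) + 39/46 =350917/414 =847.63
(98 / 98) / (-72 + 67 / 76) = -76 / 5405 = -0.01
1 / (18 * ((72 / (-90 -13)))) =-103 / 1296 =-0.08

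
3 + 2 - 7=-2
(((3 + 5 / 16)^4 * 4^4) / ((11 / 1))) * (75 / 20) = 118357215 / 11264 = 10507.57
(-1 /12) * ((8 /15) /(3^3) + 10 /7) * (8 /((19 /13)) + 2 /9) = -999811 /1454355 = -0.69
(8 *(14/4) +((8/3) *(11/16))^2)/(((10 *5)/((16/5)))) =2.01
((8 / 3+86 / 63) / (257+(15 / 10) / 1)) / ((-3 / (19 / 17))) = -9652 / 1661121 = -0.01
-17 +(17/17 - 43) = -59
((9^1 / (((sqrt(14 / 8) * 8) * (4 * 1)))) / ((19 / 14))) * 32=36 * sqrt(7) / 19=5.01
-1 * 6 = -6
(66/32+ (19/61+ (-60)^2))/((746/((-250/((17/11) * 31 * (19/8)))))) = -4834385875/455651578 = -10.61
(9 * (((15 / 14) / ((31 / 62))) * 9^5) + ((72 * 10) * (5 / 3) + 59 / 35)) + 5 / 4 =159600711 / 140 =1140005.08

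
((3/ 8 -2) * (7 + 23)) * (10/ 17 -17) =54405/ 68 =800.07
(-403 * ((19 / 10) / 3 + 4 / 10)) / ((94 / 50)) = -62465 / 282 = -221.51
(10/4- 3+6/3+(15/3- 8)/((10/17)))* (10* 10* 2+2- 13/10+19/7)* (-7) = 128151/25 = 5126.04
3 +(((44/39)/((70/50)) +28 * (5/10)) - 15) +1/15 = 1307/455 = 2.87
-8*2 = -16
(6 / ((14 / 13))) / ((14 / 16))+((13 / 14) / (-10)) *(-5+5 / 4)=5265 / 784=6.72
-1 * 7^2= -49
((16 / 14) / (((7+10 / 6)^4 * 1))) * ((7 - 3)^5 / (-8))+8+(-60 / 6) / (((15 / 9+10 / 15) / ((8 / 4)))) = -119428 / 199927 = -0.60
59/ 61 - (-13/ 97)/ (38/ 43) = 251573/ 224846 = 1.12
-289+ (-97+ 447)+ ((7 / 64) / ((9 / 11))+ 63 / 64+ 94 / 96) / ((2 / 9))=70.44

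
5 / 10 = 1 / 2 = 0.50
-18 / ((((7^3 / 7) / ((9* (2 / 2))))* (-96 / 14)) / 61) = 1647 / 56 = 29.41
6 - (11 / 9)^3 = 4.17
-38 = -38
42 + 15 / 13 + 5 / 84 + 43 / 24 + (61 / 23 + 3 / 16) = 4806671 / 100464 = 47.84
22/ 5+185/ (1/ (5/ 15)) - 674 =-9119/ 15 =-607.93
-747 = -747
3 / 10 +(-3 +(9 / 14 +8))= 208 / 35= 5.94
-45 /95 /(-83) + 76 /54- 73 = -3048098 /42579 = -71.59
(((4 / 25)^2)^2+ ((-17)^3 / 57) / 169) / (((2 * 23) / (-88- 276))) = 26833444078 / 6657421875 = 4.03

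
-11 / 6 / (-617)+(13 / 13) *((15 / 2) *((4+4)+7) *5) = 1041193 / 1851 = 562.50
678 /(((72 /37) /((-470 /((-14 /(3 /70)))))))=196507 /392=501.29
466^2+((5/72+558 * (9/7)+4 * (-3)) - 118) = 109742723/504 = 217743.50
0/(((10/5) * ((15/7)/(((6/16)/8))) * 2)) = 0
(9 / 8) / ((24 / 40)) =15 / 8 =1.88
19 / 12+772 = 9283 / 12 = 773.58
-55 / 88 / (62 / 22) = -55 / 248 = -0.22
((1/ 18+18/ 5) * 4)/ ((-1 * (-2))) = 329/ 45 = 7.31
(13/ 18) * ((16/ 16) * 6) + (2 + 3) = 28/ 3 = 9.33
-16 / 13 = -1.23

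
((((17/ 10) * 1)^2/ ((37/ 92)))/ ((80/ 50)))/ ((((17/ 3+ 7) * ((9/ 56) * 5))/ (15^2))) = 139587/ 1406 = 99.28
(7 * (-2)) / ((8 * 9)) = -7 / 36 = -0.19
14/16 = 7/8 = 0.88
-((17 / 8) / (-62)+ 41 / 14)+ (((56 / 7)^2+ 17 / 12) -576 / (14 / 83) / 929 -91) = -44447417 / 1382352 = -32.15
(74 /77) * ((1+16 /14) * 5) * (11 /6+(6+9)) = 93425 /539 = 173.33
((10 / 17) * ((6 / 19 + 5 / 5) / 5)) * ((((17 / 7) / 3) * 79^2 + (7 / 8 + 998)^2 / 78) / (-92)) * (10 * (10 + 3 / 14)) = -857364715625 / 279568128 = -3066.75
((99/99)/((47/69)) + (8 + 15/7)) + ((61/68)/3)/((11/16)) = 2223296/184569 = 12.05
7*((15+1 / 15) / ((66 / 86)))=68026 / 495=137.43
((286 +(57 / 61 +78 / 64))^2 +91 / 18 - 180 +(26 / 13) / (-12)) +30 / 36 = 2841426668801 / 34292736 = 82857.98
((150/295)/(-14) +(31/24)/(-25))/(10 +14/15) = -21803/2709280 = -0.01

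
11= 11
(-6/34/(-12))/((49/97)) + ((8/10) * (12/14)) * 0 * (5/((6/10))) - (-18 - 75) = 309973/3332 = 93.03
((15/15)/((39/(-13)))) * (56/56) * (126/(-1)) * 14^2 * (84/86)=345744/43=8040.56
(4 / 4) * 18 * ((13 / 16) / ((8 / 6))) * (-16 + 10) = -1053 / 16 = -65.81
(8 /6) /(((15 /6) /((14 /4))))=28 /15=1.87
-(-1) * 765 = 765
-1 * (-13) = 13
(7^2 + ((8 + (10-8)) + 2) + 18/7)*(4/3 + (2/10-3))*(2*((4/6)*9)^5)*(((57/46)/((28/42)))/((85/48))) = -1521984.52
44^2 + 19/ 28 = 54227/ 28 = 1936.68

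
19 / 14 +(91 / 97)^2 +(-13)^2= 22556399 / 131726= 171.24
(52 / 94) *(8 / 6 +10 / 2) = 494 / 141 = 3.50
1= 1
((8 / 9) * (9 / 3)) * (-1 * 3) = -8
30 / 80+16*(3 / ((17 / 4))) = 1587 / 136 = 11.67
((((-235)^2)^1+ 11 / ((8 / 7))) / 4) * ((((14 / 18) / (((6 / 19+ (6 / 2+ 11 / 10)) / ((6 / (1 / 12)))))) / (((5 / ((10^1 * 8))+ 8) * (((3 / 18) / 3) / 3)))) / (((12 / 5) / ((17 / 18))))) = 49954194850 / 108231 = 461551.63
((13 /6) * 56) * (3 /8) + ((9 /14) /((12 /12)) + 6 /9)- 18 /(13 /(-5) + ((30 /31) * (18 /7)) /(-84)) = 11251693 /209706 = 53.65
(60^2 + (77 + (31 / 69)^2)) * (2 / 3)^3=140057264 / 128547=1089.54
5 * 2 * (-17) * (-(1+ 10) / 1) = 1870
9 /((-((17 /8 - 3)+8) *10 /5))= -12 /19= -0.63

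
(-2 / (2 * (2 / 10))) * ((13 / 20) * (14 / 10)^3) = -4459 / 500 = -8.92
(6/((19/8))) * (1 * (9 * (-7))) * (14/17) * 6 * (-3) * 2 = 1524096/323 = 4718.56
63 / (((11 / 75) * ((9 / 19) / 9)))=89775 / 11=8161.36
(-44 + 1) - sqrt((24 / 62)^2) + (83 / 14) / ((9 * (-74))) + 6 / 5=-60982501 / 1445220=-42.20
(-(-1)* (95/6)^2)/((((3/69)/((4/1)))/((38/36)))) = 3943925/162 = 24345.22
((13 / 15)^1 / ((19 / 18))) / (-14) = -39 / 665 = -0.06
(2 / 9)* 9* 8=16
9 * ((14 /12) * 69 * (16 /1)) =11592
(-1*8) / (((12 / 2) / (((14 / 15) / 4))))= -14 / 45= -0.31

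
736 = 736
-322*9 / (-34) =1449 / 17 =85.24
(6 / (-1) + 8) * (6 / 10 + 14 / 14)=16 / 5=3.20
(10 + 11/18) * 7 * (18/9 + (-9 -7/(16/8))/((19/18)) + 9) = -10696/171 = -62.55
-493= -493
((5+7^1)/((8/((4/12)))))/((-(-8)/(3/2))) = 3/32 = 0.09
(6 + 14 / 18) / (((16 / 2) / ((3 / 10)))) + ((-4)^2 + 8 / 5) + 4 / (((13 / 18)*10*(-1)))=53977 / 3120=17.30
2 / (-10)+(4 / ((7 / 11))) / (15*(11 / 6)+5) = -3 / 455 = -0.01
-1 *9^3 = -729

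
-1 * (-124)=124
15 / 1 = 15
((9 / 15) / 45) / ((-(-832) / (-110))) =-11 / 6240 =-0.00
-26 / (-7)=26 / 7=3.71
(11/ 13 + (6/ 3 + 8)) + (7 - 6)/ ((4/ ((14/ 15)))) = 11.08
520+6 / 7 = 3646 / 7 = 520.86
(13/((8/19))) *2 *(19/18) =4693/72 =65.18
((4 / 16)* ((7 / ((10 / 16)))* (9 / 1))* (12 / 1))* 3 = 4536 / 5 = 907.20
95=95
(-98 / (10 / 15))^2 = 21609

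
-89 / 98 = -0.91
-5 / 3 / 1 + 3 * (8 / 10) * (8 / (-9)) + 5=1.20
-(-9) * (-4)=-36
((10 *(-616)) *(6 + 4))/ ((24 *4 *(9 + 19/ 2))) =-3850/ 111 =-34.68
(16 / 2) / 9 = 8 / 9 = 0.89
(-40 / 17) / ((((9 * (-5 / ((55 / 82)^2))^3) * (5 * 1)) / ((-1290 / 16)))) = -47610701875 / 15504340242624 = -0.00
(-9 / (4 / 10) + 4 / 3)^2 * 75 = 403225 / 12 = 33602.08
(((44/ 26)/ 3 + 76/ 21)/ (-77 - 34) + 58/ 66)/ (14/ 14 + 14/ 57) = 5326973/ 7888881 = 0.68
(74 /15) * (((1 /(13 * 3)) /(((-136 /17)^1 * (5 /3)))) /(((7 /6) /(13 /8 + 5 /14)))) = -4107 /254800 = -0.02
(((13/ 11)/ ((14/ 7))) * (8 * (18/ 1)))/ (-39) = -24/ 11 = -2.18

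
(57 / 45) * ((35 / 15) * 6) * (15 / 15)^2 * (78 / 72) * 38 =32851 / 45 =730.02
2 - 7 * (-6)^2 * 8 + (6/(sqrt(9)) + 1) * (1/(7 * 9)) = -2013.95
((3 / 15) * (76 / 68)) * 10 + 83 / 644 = 25883 / 10948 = 2.36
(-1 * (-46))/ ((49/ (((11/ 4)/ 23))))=11/ 98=0.11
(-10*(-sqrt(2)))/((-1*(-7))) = 10*sqrt(2)/7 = 2.02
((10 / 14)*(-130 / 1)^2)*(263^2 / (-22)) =-2922390250 / 77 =-37953120.13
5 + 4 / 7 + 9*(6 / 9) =81 / 7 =11.57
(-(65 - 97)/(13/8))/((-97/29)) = -7424/1261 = -5.89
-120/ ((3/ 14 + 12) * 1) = -560/ 57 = -9.82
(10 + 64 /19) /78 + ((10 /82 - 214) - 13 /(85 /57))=-574385191 /2582385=-222.42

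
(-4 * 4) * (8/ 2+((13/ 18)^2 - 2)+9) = -14932/ 81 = -184.35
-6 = -6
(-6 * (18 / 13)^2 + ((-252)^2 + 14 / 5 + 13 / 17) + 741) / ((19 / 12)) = 11073184704 / 272935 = 40570.78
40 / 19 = 2.11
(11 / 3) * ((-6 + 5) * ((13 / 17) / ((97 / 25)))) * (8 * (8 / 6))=-114400 / 14841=-7.71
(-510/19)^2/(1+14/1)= 17340/361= 48.03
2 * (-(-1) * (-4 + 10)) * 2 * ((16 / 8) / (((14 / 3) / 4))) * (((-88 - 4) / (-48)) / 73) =552 / 511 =1.08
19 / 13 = 1.46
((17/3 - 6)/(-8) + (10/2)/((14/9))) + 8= 1891/168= 11.26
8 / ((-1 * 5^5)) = -8 / 3125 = -0.00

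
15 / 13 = 1.15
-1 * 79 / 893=-79 / 893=-0.09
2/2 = 1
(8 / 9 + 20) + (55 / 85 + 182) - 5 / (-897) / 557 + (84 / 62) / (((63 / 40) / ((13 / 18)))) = 204.16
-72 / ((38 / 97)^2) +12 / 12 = -169001 / 361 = -468.15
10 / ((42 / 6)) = 1.43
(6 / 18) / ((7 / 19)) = 19 / 21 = 0.90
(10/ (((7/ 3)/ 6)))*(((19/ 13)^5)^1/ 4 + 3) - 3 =304125522/ 2599051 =117.01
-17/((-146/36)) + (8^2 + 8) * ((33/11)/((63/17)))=31926/511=62.48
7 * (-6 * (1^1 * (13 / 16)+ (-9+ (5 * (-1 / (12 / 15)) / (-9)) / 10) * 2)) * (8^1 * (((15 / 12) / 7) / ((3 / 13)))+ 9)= 783145 / 72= 10877.01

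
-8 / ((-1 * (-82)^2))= 2 / 1681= 0.00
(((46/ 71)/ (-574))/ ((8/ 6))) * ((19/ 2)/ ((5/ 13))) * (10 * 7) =-17043/ 11644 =-1.46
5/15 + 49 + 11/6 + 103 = 154.17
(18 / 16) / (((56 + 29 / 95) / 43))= 12255 / 14264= 0.86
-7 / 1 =-7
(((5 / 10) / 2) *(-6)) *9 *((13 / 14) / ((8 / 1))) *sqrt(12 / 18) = -117 *sqrt(6) / 224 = -1.28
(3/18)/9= 1/54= 0.02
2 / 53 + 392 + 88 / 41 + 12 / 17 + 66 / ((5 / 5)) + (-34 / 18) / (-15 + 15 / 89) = 202321635413 / 438859080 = 461.02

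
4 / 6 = 2 / 3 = 0.67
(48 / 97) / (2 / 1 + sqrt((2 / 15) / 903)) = 650160 / 2627633-72 * sqrt(3010) / 2627633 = 0.25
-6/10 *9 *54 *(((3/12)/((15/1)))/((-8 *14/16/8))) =972/175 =5.55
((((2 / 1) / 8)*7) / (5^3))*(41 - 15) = 91 / 250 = 0.36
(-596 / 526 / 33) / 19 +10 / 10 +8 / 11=284531 / 164901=1.73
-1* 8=-8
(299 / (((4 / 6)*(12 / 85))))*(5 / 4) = 127075 / 32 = 3971.09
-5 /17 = -0.29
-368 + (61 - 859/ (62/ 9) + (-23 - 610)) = -66011/ 62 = -1064.69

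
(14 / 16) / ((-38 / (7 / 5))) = -0.03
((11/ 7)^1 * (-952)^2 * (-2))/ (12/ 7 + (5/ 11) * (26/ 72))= -7895720448/ 5207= -1516366.52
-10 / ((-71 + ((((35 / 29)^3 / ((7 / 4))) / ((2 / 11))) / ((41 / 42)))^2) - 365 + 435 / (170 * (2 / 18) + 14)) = 2959698087698960 / 115647373629491741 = 0.03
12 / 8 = 3 / 2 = 1.50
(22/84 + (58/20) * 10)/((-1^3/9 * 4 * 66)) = -1229/1232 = -1.00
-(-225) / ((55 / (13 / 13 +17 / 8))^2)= 5625 / 7744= 0.73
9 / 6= 3 / 2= 1.50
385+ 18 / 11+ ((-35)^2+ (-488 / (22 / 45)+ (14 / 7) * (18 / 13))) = 88120 / 143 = 616.22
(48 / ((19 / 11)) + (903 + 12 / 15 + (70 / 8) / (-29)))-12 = 10130551 / 11020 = 919.29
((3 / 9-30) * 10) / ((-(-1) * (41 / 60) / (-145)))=2581000 / 41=62951.22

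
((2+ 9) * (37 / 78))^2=165649 / 6084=27.23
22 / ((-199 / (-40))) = 880 / 199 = 4.42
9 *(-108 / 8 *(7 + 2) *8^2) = -69984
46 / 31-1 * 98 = -96.52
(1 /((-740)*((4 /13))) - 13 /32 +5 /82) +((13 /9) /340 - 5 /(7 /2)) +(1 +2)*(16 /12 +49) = 7758353411 /51990624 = 149.23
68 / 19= 3.58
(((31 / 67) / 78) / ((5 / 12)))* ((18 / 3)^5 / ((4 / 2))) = 241056 / 4355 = 55.35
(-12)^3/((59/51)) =-88128/59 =-1493.69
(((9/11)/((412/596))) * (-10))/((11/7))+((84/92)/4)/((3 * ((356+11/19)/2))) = -29252927921/3884093950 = -7.53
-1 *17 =-17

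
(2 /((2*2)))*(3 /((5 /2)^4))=24 /625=0.04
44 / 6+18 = 76 / 3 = 25.33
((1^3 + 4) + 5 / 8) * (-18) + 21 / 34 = -6843 / 68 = -100.63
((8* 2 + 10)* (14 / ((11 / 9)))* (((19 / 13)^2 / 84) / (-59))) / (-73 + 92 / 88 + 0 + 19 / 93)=201438 / 112596367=0.00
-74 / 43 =-1.72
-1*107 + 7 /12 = -1277 /12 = -106.42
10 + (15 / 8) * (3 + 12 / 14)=965 / 56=17.23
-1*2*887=-1774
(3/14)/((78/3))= 3/364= 0.01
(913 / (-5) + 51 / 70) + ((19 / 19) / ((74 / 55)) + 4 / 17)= -3982357 / 22015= -180.89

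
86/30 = 43/15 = 2.87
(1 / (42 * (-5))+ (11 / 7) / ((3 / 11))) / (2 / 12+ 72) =1209 / 15155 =0.08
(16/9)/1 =16/9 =1.78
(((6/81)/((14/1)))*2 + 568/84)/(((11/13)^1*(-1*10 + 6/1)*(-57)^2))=-4160/6754671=-0.00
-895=-895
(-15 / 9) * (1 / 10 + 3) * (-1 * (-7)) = -217 / 6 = -36.17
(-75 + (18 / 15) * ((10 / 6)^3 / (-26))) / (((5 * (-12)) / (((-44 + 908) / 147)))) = 14080 / 1911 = 7.37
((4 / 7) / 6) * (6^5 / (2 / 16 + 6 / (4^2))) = 10368 / 7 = 1481.14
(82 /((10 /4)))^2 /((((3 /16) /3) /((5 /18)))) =215168 /45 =4781.51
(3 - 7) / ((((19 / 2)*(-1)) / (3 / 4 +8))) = 70 / 19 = 3.68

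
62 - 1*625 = -563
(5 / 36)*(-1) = -0.14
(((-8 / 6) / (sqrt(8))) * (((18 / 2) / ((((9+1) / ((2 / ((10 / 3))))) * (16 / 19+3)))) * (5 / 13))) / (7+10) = -171 * sqrt(2) / 161330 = -0.00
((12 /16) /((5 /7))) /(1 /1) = 21 /20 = 1.05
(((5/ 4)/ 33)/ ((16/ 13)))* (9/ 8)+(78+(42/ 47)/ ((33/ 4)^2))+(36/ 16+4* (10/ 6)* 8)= 1167298541/ 8735232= 133.63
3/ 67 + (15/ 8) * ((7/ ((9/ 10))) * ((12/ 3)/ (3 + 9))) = 4.91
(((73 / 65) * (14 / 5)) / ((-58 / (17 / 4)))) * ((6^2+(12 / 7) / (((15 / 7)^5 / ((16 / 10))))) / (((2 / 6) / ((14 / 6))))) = -693820534897 / 11928515625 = -58.16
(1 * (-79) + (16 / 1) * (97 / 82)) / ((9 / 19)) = -126.82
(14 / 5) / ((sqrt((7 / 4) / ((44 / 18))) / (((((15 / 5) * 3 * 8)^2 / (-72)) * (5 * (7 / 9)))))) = -224 * sqrt(154) / 3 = -926.59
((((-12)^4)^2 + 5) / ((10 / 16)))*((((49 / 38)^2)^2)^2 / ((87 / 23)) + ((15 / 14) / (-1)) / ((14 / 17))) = 5735771258834482347774787 / 11584148679005280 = 495139644.51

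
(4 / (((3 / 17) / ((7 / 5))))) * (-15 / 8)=-59.50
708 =708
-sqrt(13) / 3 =-1.20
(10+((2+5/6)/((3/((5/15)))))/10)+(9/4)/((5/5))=1658/135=12.28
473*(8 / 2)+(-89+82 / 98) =88388 / 49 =1803.84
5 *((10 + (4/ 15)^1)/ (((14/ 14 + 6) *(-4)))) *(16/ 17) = -88/ 51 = -1.73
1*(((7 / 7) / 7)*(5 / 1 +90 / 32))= 125 / 112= 1.12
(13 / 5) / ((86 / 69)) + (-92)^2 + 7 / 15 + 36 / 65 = 141993377 / 16770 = 8467.11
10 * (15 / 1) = 150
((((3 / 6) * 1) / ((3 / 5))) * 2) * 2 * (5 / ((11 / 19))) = 950 / 33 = 28.79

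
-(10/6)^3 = -125/27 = -4.63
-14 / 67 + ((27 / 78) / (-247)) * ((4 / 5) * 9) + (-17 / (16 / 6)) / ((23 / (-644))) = 383548297 / 2151370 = 178.28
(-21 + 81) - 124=-64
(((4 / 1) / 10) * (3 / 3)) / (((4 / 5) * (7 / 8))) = 4 / 7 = 0.57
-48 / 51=-16 / 17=-0.94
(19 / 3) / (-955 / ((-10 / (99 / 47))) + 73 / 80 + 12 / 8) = 71440 / 2296293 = 0.03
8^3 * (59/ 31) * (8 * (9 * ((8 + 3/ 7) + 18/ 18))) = 143548416/ 217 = 661513.44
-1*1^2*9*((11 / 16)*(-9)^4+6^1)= -650403 / 16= -40650.19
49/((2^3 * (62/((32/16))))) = 49/248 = 0.20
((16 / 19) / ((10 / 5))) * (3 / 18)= 4 / 57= 0.07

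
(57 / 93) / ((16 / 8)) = 19 / 62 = 0.31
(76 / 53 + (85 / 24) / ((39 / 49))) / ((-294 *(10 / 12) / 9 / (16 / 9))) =-583762 / 1519245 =-0.38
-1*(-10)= 10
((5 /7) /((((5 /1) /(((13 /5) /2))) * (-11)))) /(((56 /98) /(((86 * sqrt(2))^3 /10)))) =-1033591 * sqrt(2) /275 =-5315.34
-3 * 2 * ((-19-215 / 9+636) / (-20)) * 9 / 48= 33.36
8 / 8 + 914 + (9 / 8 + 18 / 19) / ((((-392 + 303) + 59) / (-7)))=278307 / 304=915.48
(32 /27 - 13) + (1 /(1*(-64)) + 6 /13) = -255391 /22464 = -11.37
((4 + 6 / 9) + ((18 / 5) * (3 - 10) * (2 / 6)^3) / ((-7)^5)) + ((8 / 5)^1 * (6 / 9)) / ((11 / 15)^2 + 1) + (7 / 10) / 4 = 91969627 / 16614920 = 5.54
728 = 728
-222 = -222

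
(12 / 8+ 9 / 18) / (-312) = -1 / 156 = -0.01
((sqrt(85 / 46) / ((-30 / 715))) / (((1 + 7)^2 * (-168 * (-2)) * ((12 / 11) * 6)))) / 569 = -1573 * sqrt(3910) / 243149340672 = -0.00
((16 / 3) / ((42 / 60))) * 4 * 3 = 640 / 7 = 91.43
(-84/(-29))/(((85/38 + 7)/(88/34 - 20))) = -314944/57681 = -5.46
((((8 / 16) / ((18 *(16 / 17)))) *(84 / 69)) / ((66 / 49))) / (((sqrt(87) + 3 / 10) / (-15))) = 145775 / 105543504 - 728875 *sqrt(87) / 158315256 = -0.04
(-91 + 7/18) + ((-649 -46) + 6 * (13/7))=-97583/126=-774.47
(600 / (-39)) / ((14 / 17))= -1700 / 91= -18.68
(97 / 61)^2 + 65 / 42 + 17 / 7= 1016585 / 156282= 6.50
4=4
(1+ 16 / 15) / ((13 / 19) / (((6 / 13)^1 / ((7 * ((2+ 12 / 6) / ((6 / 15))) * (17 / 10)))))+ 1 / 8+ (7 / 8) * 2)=4712 / 406495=0.01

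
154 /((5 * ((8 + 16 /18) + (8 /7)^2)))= 33957 /11240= 3.02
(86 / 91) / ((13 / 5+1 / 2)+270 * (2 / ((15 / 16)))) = 860 / 526981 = 0.00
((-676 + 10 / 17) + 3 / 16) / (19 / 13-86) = 2387593 / 298928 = 7.99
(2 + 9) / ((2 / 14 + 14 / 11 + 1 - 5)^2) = 65219 / 39601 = 1.65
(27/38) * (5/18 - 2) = -93/76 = -1.22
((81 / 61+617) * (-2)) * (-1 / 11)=75436 / 671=112.42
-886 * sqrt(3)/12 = -443 * sqrt(3)/6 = -127.88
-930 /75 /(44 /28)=-434 /55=-7.89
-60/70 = -6/7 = -0.86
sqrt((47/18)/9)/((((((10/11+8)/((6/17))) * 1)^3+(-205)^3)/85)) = -339405 * sqrt(94)/618047475176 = -0.00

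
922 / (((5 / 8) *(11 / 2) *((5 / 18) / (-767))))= -740604.04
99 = 99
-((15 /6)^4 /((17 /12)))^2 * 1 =-3515625 /4624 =-760.30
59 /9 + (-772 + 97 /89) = -612248 /801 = -764.35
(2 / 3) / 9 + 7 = 191 / 27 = 7.07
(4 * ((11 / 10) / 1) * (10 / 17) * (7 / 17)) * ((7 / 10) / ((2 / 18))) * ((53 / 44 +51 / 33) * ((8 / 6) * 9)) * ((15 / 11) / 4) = 43659 / 578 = 75.53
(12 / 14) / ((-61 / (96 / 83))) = -576 / 35441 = -0.02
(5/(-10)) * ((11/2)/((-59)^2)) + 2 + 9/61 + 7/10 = 12089639/4246820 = 2.85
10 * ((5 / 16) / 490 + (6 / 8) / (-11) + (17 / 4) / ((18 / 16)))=37.10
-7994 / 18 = -3997 / 9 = -444.11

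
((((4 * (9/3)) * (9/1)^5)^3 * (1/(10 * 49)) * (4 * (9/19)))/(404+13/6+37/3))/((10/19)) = 237186584173035648/37975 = 6245861334378.82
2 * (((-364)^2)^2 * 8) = 280883040256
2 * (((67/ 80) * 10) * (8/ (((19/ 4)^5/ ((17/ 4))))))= 583168/ 2476099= 0.24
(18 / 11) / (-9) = -2 / 11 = -0.18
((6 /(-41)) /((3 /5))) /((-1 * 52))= 5 /1066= 0.00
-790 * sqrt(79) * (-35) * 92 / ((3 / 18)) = 15262800 * sqrt(79) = 135658733.75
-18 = -18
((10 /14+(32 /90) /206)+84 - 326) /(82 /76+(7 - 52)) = 297481442 /54150705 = 5.49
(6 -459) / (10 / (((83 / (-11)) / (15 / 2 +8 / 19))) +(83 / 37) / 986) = 26062047642 / 603828619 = 43.16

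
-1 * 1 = -1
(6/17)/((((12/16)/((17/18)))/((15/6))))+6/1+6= 118/9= 13.11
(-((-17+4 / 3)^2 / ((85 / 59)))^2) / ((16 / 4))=-16986169561 / 2340900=-7256.26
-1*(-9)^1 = 9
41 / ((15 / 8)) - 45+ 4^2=-107 / 15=-7.13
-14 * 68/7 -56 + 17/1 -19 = -194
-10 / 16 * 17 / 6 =-85 / 48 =-1.77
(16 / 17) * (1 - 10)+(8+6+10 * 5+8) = 1080 / 17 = 63.53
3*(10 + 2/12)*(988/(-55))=-30134/55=-547.89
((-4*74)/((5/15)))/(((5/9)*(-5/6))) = 47952/25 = 1918.08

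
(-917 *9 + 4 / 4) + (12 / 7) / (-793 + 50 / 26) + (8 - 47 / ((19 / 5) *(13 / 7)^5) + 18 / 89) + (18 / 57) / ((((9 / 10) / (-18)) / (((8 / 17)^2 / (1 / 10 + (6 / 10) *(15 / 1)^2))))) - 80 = -1748822634994301728016 / 210084679670569249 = -8324.37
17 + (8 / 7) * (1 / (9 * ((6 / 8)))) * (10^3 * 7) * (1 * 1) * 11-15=352054 / 27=13039.04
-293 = -293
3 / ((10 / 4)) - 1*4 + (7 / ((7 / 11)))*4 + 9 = 251 / 5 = 50.20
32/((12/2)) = 16/3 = 5.33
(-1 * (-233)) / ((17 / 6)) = 1398 / 17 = 82.24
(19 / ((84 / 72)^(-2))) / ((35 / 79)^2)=118579 / 900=131.75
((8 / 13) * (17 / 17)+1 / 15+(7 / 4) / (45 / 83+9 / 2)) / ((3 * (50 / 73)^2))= 596736091 / 816075000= 0.73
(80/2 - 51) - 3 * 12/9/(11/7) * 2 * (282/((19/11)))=-16001/19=-842.16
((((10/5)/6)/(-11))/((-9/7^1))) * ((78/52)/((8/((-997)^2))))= 6958063/1584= 4392.72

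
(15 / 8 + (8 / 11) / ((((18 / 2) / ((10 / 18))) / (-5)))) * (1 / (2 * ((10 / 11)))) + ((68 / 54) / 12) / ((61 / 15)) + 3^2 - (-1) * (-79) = -10920227 / 158112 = -69.07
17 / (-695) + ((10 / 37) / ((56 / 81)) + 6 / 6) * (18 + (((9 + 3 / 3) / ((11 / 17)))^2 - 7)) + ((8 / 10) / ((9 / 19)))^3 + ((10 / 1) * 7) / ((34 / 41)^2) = 18943098219573641 / 41715996745500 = 454.10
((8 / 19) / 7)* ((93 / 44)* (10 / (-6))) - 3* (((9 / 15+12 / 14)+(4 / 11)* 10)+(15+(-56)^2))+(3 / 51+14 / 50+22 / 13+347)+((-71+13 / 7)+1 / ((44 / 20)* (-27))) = -2005352436898 / 218243025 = -9188.62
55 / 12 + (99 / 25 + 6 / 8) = 697 / 75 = 9.29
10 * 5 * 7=350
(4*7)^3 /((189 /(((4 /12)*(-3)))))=-116.15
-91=-91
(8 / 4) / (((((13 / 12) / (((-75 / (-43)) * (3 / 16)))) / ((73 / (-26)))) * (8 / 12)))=-147825 / 58136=-2.54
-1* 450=-450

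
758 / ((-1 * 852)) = -0.89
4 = 4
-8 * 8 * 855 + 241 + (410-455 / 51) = -2757974 / 51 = -54077.92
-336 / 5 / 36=-28 / 15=-1.87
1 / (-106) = -1 / 106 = -0.01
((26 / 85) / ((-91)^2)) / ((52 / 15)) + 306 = 86155527 / 281554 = 306.00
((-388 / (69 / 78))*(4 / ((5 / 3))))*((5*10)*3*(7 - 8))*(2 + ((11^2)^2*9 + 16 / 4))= 478564632000 / 23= 20807157913.04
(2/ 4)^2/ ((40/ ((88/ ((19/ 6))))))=33/ 190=0.17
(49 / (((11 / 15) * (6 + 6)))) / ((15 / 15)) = 245 / 44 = 5.57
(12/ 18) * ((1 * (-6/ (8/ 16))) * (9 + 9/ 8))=-81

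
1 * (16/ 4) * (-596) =-2384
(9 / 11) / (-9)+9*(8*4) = 3167 / 11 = 287.91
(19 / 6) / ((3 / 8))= 76 / 9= 8.44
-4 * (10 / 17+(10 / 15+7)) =-1684 / 51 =-33.02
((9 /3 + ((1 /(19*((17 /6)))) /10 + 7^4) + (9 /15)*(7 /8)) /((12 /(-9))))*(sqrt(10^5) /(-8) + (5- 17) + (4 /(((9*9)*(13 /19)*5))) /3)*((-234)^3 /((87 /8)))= -248782447217655*sqrt(10) /9367- 5968384625469552 /234175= -109475238613.98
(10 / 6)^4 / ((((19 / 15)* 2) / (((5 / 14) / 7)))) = 15625 / 100548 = 0.16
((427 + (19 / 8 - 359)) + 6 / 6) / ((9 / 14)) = 3997 / 36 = 111.03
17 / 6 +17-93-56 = -775 / 6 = -129.17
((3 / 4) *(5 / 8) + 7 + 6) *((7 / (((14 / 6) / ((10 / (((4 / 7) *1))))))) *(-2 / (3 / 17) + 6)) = -15085 / 4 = -3771.25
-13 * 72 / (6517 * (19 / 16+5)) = -1664 / 71687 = -0.02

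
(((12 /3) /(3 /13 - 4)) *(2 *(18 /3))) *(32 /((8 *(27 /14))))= -1664 /63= -26.41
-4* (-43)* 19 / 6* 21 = 11438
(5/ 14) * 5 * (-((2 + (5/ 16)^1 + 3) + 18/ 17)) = -43325/ 3808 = -11.38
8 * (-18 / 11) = -144 / 11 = -13.09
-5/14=-0.36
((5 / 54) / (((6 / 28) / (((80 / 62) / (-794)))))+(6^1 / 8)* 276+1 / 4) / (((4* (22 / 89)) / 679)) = 49940174955433 / 350897184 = 142321.39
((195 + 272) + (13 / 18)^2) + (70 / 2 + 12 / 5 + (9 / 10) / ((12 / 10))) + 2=205607 / 405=507.67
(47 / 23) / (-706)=-47 / 16238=-0.00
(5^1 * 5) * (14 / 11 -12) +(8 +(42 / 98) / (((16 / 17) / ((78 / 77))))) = -1119915 / 4312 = -259.72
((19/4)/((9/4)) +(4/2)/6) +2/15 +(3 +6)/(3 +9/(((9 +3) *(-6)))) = 5908/1035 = 5.71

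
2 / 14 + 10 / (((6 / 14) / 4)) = 1963 / 21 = 93.48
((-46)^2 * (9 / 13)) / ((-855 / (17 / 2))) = -17986 / 1235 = -14.56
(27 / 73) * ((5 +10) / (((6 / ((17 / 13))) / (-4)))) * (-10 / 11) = 45900 / 10439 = 4.40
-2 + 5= 3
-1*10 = -10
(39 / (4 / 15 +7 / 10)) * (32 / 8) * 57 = 266760 / 29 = 9198.62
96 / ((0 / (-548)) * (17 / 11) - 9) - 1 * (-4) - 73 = -79.67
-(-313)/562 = 313/562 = 0.56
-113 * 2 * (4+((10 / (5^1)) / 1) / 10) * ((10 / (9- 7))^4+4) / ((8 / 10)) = -1492617 / 2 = -746308.50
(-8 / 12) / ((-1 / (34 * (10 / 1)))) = 680 / 3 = 226.67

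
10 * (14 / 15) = 9.33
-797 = -797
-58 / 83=-0.70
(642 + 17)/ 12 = 659/ 12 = 54.92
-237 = -237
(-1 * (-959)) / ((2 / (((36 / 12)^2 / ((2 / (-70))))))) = -302085 / 2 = -151042.50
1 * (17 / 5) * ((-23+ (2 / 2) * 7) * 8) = -2176 / 5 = -435.20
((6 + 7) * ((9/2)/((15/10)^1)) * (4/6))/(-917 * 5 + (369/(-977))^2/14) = -0.01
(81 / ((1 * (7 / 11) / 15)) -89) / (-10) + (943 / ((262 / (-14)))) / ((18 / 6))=-2734838 / 13755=-198.83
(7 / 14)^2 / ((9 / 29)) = 29 / 36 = 0.81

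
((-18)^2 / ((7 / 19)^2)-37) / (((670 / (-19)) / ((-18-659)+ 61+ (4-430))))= 1139879749 / 16415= 69441.35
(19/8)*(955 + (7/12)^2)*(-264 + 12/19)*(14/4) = -133854637/64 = -2091478.70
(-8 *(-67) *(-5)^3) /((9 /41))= -2747000 /9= -305222.22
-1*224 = -224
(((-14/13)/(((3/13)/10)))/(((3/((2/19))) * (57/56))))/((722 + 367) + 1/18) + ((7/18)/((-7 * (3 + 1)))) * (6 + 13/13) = -50289421/509521176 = -0.10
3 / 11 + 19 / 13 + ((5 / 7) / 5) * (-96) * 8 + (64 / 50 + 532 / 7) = -768268 / 25025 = -30.70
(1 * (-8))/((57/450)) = -1200/19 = -63.16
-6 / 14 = -3 / 7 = -0.43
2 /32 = 1 /16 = 0.06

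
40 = 40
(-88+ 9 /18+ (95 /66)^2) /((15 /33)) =-74425 /396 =-187.94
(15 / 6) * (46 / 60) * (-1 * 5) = -9.58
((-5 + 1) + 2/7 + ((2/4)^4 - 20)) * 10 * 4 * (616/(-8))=145695/2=72847.50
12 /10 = 6 /5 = 1.20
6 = 6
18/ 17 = 1.06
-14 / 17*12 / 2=-84 / 17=-4.94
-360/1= -360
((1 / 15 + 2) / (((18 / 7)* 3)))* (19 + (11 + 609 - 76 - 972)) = -88753 / 810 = -109.57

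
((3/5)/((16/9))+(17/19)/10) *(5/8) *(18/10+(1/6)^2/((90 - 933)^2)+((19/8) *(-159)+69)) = -50944005622367/622187412480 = -81.88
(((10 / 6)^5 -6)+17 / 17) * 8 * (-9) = -565.93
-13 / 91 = -1 / 7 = -0.14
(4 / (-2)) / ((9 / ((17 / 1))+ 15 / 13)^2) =-48841 / 69192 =-0.71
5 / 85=1 / 17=0.06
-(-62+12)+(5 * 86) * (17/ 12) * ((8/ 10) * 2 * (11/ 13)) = 34114/ 39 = 874.72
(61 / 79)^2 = 3721 / 6241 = 0.60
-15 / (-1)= 15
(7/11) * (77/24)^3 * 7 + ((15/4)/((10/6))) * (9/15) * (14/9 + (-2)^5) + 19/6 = 7546283/69120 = 109.18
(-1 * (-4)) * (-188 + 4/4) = -748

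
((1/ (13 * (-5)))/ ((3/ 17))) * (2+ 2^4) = -102/ 65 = -1.57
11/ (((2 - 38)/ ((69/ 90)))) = -253/ 1080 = -0.23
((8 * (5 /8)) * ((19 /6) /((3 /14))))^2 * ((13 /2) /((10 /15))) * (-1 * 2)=-5748925 /54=-106461.57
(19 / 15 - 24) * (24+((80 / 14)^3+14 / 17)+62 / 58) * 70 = -24504529390 / 72471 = -338128.76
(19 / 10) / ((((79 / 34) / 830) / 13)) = 697034 / 79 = 8823.22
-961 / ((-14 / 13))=12493 / 14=892.36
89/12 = 7.42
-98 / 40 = -49 / 20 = -2.45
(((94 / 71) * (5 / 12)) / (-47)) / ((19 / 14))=-35 / 4047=-0.01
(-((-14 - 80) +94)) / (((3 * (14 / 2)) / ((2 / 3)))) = 0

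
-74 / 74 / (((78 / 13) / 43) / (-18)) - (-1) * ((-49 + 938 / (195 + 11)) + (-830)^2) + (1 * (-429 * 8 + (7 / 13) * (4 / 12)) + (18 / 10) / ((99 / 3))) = 685552.79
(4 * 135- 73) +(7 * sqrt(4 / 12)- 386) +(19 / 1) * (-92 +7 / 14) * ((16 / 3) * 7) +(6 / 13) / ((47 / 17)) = -39606751 / 611 +7 * sqrt(3) / 3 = -64818.79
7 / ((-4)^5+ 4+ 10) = -7 / 1010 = -0.01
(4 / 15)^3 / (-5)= -64 / 16875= -0.00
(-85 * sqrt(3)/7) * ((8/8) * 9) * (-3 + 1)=1530 * sqrt(3)/7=378.58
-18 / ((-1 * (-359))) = -18 / 359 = -0.05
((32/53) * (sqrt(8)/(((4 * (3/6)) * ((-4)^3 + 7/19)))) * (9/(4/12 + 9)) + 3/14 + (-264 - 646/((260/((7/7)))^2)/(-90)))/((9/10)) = -5617050739/19164600 - 1520 * sqrt(2)/149513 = -293.11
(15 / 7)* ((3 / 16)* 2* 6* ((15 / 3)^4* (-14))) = -84375 / 2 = -42187.50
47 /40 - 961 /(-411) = 57757 /16440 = 3.51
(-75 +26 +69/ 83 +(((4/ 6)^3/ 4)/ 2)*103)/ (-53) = 99397/ 118773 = 0.84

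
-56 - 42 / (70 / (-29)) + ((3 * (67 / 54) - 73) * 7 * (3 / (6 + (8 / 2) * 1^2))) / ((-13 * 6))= -171919 / 4680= -36.73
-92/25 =-3.68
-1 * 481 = -481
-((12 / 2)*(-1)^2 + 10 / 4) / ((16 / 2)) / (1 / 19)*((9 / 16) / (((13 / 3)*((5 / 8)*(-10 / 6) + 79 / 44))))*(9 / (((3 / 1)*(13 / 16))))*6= -2590137 / 33631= -77.02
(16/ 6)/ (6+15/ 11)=88/ 243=0.36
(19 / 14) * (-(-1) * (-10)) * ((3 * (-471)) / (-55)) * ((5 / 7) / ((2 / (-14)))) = 134235 / 77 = 1743.31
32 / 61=0.52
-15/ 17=-0.88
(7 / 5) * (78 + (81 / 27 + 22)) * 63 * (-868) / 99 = -79650.84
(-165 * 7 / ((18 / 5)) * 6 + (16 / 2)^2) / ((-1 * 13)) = 1861 / 13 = 143.15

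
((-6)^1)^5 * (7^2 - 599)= 4276800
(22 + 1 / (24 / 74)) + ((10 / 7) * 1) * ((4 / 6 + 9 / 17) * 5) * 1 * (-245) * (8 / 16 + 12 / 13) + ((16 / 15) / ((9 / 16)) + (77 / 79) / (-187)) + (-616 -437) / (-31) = -852753218959 / 292263660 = -2917.75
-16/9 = -1.78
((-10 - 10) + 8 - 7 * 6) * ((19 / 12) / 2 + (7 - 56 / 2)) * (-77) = -336105 / 4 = -84026.25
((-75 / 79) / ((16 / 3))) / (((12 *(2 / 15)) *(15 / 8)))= -75 / 1264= -0.06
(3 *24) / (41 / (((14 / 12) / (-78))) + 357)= -168 / 5563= -0.03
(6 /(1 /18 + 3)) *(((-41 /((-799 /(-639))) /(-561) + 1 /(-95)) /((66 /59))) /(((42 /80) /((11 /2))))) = 963194352 /1092956095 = 0.88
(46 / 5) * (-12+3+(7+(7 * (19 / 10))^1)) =2599 / 25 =103.96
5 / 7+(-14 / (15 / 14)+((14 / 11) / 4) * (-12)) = -18677 / 1155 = -16.17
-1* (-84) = 84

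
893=893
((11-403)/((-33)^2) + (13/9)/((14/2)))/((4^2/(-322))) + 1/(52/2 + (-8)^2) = 135149/43560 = 3.10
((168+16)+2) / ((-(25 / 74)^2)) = -1018536 / 625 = -1629.66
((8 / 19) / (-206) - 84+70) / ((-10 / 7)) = 95907 / 9785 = 9.80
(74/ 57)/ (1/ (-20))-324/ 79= -135388/ 4503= -30.07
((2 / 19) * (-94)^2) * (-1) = -17672 / 19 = -930.11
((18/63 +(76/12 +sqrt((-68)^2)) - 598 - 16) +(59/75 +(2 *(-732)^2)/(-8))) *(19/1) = -447194526/175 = -2555397.29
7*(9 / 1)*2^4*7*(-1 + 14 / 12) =1176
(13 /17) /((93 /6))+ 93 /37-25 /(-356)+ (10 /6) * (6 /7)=197361481 /48591508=4.06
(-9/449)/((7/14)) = -18/449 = -0.04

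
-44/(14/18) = -396/7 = -56.57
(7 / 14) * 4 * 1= 2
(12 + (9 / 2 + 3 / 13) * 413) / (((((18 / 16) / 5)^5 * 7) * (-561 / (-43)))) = 1389209600000 / 37216179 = 37328.11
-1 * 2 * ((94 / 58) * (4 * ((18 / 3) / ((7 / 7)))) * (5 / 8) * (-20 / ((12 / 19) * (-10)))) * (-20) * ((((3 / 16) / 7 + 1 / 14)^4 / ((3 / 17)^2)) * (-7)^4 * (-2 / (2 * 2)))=-94462633925 / 8552448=-11045.10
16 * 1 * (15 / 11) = 21.82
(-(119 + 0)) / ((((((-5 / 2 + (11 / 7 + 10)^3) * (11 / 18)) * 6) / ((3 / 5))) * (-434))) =52479 / 1809289735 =0.00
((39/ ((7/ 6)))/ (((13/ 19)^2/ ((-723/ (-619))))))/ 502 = 2349027/ 14138579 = 0.17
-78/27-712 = -6434/9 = -714.89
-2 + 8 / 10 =-6 / 5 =-1.20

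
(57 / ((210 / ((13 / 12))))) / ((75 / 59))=14573 / 63000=0.23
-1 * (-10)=10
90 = 90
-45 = -45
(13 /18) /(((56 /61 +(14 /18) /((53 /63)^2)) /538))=192.64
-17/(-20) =17/20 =0.85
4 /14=2 /7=0.29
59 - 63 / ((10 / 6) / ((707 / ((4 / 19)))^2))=-34104192701 / 80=-426302408.76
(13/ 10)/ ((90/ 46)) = 299/ 450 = 0.66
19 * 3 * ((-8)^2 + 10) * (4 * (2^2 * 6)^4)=5597724672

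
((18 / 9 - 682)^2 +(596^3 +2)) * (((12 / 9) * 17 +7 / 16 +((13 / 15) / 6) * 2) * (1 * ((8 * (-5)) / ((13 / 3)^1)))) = -1786799238667 / 39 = -45815365094.03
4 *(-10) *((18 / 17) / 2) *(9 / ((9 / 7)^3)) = -13720 / 153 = -89.67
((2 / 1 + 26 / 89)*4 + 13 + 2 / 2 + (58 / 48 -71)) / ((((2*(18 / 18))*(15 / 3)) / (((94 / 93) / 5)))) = -4680589 / 4966200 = -0.94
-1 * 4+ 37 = 33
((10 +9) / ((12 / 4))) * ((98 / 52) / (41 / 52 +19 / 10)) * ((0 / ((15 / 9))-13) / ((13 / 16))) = -148960 / 2097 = -71.03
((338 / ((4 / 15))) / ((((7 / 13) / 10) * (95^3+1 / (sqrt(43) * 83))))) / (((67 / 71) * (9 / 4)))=1980860382719318750 / 153189985068114913359- 647346050 * sqrt(43) / 153189985068114913359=0.01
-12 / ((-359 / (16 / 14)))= 96 / 2513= 0.04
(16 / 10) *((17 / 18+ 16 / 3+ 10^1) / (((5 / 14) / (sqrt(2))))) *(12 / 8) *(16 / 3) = 131264 *sqrt(2) / 225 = 825.05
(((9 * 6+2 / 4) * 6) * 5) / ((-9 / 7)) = -1271.67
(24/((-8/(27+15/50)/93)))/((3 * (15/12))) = -50778/25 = -2031.12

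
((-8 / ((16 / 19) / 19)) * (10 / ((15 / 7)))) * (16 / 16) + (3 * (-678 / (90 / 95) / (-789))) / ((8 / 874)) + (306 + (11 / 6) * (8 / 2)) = -731285 / 3156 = -231.71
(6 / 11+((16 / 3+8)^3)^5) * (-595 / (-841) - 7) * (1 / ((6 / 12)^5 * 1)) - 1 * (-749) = -15067974173868032998.97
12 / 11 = 1.09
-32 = -32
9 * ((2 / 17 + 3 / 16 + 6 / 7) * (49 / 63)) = 2213 / 272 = 8.14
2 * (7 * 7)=98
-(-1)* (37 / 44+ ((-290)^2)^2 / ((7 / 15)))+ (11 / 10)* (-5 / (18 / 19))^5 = 4410301986666190931 / 290993472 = 15156016924.90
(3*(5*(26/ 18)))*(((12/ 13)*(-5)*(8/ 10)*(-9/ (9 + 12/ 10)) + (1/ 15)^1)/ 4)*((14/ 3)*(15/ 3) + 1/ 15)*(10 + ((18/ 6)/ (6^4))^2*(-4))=4213.90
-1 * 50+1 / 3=-149 / 3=-49.67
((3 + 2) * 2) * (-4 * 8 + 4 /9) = -2840 /9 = -315.56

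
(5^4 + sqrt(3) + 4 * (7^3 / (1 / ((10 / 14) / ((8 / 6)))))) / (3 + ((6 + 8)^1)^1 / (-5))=5 * sqrt(3) + 6800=6808.66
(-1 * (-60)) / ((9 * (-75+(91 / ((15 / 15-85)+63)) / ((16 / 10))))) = -32 / 373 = -0.09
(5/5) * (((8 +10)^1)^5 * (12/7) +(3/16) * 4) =90699285/28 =3239260.18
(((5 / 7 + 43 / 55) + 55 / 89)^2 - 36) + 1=-35845749154 / 1174090225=-30.53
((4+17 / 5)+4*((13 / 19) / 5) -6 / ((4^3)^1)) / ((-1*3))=-4775 / 1824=-2.62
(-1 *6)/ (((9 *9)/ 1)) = -2/ 27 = -0.07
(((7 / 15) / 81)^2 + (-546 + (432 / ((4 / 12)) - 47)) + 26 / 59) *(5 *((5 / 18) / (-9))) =-30633884533 / 282195171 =-108.56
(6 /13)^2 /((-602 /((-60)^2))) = -64800 /50869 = -1.27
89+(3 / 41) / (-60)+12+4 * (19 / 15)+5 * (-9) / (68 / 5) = 2148641 / 20910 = 102.76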